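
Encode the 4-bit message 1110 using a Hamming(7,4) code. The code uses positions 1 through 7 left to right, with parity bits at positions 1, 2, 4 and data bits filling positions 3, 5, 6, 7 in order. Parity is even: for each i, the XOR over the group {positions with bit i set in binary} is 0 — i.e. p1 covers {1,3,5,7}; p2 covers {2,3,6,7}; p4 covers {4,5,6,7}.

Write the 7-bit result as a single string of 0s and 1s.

Place data at non-parity positions: p1 p2 1 p4 1 1 0
p1 (pos 1,3,5,7): XOR of data positions = 1⊕1⊕0 = 0
p2 (pos 2,3,6,7): XOR of data positions = 1⊕1⊕0 = 0
p4 (pos 4,5,6,7): XOR of data positions = 1⊕1⊕0 = 0
Codeword: 0010110

0010110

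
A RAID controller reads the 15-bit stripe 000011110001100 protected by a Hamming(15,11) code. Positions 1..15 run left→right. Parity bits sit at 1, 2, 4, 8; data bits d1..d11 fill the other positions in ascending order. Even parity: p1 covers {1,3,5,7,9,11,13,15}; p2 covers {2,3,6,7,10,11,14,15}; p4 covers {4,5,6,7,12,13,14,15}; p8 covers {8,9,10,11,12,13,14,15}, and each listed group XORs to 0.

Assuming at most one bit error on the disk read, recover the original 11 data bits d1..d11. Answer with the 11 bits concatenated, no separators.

01110001000

s1 (pos 1,3,5,7,9,11,13,15): 0⊕0⊕1⊕1⊕0⊕0⊕1⊕0 = 1
s2 (pos 2,3,6,7,10,11,14,15): 0⊕0⊕1⊕1⊕0⊕0⊕0⊕0 = 0
s4 (pos 4,5,6,7,12,13,14,15): 0⊕1⊕1⊕1⊕1⊕1⊕0⊕0 = 1
s8 (pos 8,9,10,11,12,13,14,15): 1⊕0⊕0⊕0⊕1⊕1⊕0⊕0 = 1
Syndrome s8…s1 = 1101 → error at position 13.
Flip position 13: 000011110001100 → 000011110001000
Read data bits from positions 3,5,6,7,9,10,11,12,13,14,15: 01110001000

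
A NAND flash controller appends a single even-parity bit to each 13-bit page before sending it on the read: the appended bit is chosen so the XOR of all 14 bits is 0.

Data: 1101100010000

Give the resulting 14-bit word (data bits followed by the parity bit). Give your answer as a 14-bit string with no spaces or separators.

11011000100001

XOR of the 13 data bits: 1⊕1⊕0⊕1⊕1⊕0⊕0⊕0⊕1⊕0⊕0⊕0⊕0 = 1
Parity bit = 1 (so all 14 bits XOR to 0).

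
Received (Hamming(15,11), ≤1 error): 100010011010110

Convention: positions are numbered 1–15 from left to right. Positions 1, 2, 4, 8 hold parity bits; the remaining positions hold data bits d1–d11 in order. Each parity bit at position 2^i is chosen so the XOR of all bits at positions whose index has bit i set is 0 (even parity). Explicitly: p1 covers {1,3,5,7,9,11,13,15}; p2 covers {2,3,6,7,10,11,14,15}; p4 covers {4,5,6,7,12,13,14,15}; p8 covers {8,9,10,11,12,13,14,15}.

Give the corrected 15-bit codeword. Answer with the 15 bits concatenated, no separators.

100010011010010

s1 (pos 1,3,5,7,9,11,13,15): 1⊕0⊕1⊕0⊕1⊕1⊕1⊕0 = 1
s2 (pos 2,3,6,7,10,11,14,15): 0⊕0⊕0⊕0⊕0⊕1⊕1⊕0 = 0
s4 (pos 4,5,6,7,12,13,14,15): 0⊕1⊕0⊕0⊕0⊕1⊕1⊕0 = 1
s8 (pos 8,9,10,11,12,13,14,15): 1⊕1⊕0⊕1⊕0⊕1⊕1⊕0 = 1
Syndrome s8…s1 = 1101 → error at position 13.
Flip position 13: 100010011010110 → 100010011010010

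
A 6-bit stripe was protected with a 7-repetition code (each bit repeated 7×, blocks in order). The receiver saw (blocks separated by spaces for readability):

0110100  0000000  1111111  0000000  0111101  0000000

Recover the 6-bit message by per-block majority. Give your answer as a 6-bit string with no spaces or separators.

Block 1 (0110100): 3 ones → 0
Block 2 (0000000): 0 ones → 0
Block 3 (1111111): 7 ones → 1
Block 4 (0000000): 0 ones → 0
Block 5 (0111101): 5 ones → 1
Block 6 (0000000): 0 ones → 0

001010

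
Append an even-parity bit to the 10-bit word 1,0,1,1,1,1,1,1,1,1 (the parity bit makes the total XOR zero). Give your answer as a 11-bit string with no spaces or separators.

XOR of the 10 data bits: 1⊕0⊕1⊕1⊕1⊕1⊕1⊕1⊕1⊕1 = 1
Parity bit = 1 (so all 11 bits XOR to 0).

10111111111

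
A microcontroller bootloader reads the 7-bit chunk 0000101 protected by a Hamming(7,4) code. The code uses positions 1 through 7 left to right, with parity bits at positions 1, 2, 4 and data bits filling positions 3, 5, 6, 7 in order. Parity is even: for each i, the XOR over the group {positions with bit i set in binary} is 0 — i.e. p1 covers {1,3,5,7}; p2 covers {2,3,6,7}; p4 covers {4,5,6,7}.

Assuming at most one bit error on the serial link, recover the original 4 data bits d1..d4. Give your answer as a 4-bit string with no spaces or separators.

s1 (pos 1,3,5,7): 0⊕0⊕1⊕1 = 0
s2 (pos 2,3,6,7): 0⊕0⊕0⊕1 = 1
s4 (pos 4,5,6,7): 0⊕1⊕0⊕1 = 0
Syndrome s4…s1 = 010 → error at position 2.
Flip position 2: 0000101 → 0100101
Read data bits from positions 3,5,6,7: 0101

0101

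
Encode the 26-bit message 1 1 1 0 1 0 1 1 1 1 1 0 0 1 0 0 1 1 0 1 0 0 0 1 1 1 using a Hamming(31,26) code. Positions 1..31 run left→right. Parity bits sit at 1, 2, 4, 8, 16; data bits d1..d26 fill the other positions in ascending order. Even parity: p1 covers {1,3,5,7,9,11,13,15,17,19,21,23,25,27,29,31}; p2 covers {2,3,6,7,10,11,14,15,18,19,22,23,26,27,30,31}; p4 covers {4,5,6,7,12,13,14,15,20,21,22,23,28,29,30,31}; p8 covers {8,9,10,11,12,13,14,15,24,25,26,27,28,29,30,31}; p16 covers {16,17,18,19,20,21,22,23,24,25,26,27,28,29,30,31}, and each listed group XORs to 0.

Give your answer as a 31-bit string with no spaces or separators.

1011110010111111001001101000111

Place data at non-parity positions: p1 p2 1 p4 1 1 0 p8 1 0 1 1 1 1 1 p16 0 0 1 0 0 1 1 0 1 0 0 0 1 1 1
p1 (pos 1,3,5,7,9,11,13,15,17,19,21,23,25,27,29,31): XOR of data positions = 1⊕1⊕0⊕1⊕1⊕1⊕1⊕0⊕1⊕0⊕1⊕1⊕0⊕1⊕1 = 1
p2 (pos 2,3,6,7,10,11,14,15,18,19,22,23,26,27,30,31): XOR of data positions = 1⊕1⊕0⊕0⊕1⊕1⊕1⊕0⊕1⊕1⊕1⊕0⊕0⊕1⊕1 = 0
p4 (pos 4,5,6,7,12,13,14,15,20,21,22,23,28,29,30,31): XOR of data positions = 1⊕1⊕0⊕1⊕1⊕1⊕1⊕0⊕0⊕1⊕1⊕0⊕1⊕1⊕1 = 1
p8 (pos 8,9,10,11,12,13,14,15,24,25,26,27,28,29,30,31): XOR of data positions = 1⊕0⊕1⊕1⊕1⊕1⊕1⊕0⊕1⊕0⊕0⊕0⊕1⊕1⊕1 = 0
p16 (pos 16,17,18,19,20,21,22,23,24,25,26,27,28,29,30,31): XOR of data positions = 0⊕0⊕1⊕0⊕0⊕1⊕1⊕0⊕1⊕0⊕0⊕0⊕1⊕1⊕1 = 1
Codeword: 1011110010111111001001101000111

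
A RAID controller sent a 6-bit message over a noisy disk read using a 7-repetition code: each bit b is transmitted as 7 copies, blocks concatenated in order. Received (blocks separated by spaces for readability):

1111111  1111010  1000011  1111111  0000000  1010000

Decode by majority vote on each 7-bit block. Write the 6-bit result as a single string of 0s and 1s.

110100

Block 1 (1111111): 7 ones → 1
Block 2 (1111010): 5 ones → 1
Block 3 (1000011): 3 ones → 0
Block 4 (1111111): 7 ones → 1
Block 5 (0000000): 0 ones → 0
Block 6 (1010000): 2 ones → 0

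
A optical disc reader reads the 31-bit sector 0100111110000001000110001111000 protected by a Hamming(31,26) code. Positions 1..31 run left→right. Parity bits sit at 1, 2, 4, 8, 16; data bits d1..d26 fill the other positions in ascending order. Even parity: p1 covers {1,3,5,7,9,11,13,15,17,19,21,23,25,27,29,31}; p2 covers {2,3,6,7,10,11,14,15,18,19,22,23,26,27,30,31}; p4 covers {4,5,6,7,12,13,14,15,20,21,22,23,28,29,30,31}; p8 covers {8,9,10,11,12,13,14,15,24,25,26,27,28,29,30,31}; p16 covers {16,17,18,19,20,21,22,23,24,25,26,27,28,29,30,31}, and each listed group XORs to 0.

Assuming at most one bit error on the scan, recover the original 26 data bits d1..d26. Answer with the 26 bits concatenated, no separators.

s1 (pos 1,3,5,7,9,11,13,15,17,19,21,23,25,27,29,31): 0⊕0⊕1⊕1⊕1⊕0⊕0⊕0⊕0⊕0⊕1⊕0⊕1⊕1⊕0⊕0 = 0
s2 (pos 2,3,6,7,10,11,14,15,18,19,22,23,26,27,30,31): 1⊕0⊕1⊕1⊕0⊕0⊕0⊕0⊕0⊕0⊕0⊕0⊕1⊕1⊕0⊕0 = 1
s4 (pos 4,5,6,7,12,13,14,15,20,21,22,23,28,29,30,31): 0⊕1⊕1⊕1⊕0⊕0⊕0⊕0⊕1⊕1⊕0⊕0⊕1⊕0⊕0⊕0 = 0
s8 (pos 8,9,10,11,12,13,14,15,24,25,26,27,28,29,30,31): 1⊕1⊕0⊕0⊕0⊕0⊕0⊕0⊕0⊕1⊕1⊕1⊕1⊕0⊕0⊕0 = 0
s16 (pos 16,17,18,19,20,21,22,23,24,25,26,27,28,29,30,31): 1⊕0⊕0⊕0⊕1⊕1⊕0⊕0⊕0⊕1⊕1⊕1⊕1⊕0⊕0⊕0 = 1
Syndrome s16…s1 = 10010 → error at position 18.
Flip position 18: 0100111110000001000110001111000 → 0100111110000001010110001111000
Read data bits from positions 3,5,6,7,9,10,11,12,13,14,15,17,18,19,20,21,22,23,24,25,26,27,28,29,30,31: 01111000000010110001111000

01111000000010110001111000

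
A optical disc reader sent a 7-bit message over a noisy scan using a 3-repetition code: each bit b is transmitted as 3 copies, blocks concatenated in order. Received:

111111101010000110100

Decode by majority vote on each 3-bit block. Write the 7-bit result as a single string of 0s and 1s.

1110010

Block 1 (111): 3 ones → 1
Block 2 (111): 3 ones → 1
Block 3 (101): 2 ones → 1
Block 4 (010): 1 one → 0
Block 5 (000): 0 ones → 0
Block 6 (110): 2 ones → 1
Block 7 (100): 1 one → 0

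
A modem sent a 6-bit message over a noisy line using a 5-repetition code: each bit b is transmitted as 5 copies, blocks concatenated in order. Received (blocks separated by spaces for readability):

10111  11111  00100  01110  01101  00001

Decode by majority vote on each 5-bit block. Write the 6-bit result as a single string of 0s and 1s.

110110

Block 1 (10111): 4 ones → 1
Block 2 (11111): 5 ones → 1
Block 3 (00100): 1 one → 0
Block 4 (01110): 3 ones → 1
Block 5 (01101): 3 ones → 1
Block 6 (00001): 1 one → 0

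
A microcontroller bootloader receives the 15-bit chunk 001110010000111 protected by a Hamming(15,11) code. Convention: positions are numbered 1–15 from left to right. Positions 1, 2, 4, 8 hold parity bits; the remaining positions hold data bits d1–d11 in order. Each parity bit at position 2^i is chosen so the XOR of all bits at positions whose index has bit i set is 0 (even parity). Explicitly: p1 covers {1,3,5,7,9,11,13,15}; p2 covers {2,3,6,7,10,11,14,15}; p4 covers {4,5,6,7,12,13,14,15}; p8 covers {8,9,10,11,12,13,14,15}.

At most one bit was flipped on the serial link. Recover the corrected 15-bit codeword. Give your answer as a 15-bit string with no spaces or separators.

s1 (pos 1,3,5,7,9,11,13,15): 0⊕1⊕1⊕0⊕0⊕0⊕1⊕1 = 0
s2 (pos 2,3,6,7,10,11,14,15): 0⊕1⊕0⊕0⊕0⊕0⊕1⊕1 = 1
s4 (pos 4,5,6,7,12,13,14,15): 1⊕1⊕0⊕0⊕0⊕1⊕1⊕1 = 1
s8 (pos 8,9,10,11,12,13,14,15): 1⊕0⊕0⊕0⊕0⊕1⊕1⊕1 = 0
Syndrome s8…s1 = 0110 → error at position 6.
Flip position 6: 001110010000111 → 001111010000111

001111010000111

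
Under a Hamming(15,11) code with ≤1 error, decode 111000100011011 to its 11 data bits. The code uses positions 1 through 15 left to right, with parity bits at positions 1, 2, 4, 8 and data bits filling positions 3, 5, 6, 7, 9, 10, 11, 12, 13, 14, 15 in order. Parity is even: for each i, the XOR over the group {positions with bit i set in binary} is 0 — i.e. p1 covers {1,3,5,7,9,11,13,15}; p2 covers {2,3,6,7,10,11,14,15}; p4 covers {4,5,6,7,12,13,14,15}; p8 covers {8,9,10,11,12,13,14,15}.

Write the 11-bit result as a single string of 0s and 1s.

s1 (pos 1,3,5,7,9,11,13,15): 1⊕1⊕0⊕1⊕0⊕1⊕0⊕1 = 1
s2 (pos 2,3,6,7,10,11,14,15): 1⊕1⊕0⊕1⊕0⊕1⊕1⊕1 = 0
s4 (pos 4,5,6,7,12,13,14,15): 0⊕0⊕0⊕1⊕1⊕0⊕1⊕1 = 0
s8 (pos 8,9,10,11,12,13,14,15): 0⊕0⊕0⊕1⊕1⊕0⊕1⊕1 = 0
Syndrome s8…s1 = 0001 → error at position 1.
Flip position 1: 111000100011011 → 011000100011011
Read data bits from positions 3,5,6,7,9,10,11,12,13,14,15: 10010011011

10010011011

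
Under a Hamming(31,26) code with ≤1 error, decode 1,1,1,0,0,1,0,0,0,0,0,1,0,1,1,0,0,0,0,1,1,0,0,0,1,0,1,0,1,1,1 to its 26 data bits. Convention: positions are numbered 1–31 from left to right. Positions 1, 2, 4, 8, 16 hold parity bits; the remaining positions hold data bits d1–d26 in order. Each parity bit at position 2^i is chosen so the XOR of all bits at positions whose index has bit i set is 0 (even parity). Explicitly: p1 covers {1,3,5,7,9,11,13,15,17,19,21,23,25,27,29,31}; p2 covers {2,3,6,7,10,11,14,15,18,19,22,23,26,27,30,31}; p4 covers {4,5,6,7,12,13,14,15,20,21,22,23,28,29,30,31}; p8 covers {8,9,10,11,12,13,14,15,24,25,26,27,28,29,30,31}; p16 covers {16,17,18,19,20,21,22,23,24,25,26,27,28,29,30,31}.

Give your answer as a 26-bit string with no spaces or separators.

s1 (pos 1,3,5,7,9,11,13,15,17,19,21,23,25,27,29,31): 1⊕1⊕0⊕0⊕0⊕0⊕0⊕1⊕0⊕0⊕1⊕0⊕1⊕1⊕1⊕1 = 0
s2 (pos 2,3,6,7,10,11,14,15,18,19,22,23,26,27,30,31): 1⊕1⊕1⊕0⊕0⊕0⊕1⊕1⊕0⊕0⊕0⊕0⊕0⊕1⊕1⊕1 = 0
s4 (pos 4,5,6,7,12,13,14,15,20,21,22,23,28,29,30,31): 0⊕0⊕1⊕0⊕1⊕0⊕1⊕1⊕1⊕1⊕0⊕0⊕0⊕1⊕1⊕1 = 1
s8 (pos 8,9,10,11,12,13,14,15,24,25,26,27,28,29,30,31): 0⊕0⊕0⊕0⊕1⊕0⊕1⊕1⊕0⊕1⊕0⊕1⊕0⊕1⊕1⊕1 = 0
s16 (pos 16,17,18,19,20,21,22,23,24,25,26,27,28,29,30,31): 0⊕0⊕0⊕0⊕1⊕1⊕0⊕0⊕0⊕1⊕0⊕1⊕0⊕1⊕1⊕1 = 1
Syndrome s16…s1 = 10100 → error at position 20.
Flip position 20: 1110010000010110000110001010111 → 1110010000010110000010001010111
Read data bits from positions 3,5,6,7,9,10,11,12,13,14,15,17,18,19,20,21,22,23,24,25,26,27,28,29,30,31: 10100001011000010001010111

10100001011000010001010111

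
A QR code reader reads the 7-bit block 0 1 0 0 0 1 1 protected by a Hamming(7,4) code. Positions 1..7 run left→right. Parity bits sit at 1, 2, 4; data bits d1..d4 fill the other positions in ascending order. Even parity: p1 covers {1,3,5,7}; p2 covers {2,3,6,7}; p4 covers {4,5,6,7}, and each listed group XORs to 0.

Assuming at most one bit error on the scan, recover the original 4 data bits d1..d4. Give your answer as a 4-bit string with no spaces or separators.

s1 (pos 1,3,5,7): 0⊕0⊕0⊕1 = 1
s2 (pos 2,3,6,7): 1⊕0⊕1⊕1 = 1
s4 (pos 4,5,6,7): 0⊕0⊕1⊕1 = 0
Syndrome s4…s1 = 011 → error at position 3.
Flip position 3: 0100011 → 0110011
Read data bits from positions 3,5,6,7: 1011

1011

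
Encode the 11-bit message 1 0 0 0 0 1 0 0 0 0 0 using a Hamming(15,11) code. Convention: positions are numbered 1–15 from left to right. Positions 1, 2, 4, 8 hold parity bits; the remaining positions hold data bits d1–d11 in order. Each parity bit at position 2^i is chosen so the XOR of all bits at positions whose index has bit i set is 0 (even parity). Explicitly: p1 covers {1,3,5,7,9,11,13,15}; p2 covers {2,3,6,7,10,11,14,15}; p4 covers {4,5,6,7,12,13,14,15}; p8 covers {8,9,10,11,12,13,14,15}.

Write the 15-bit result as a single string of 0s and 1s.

101000010100000

Place data at non-parity positions: p1 p2 1 p4 0 0 0 p8 0 1 0 0 0 0 0
p1 (pos 1,3,5,7,9,11,13,15): XOR of data positions = 1⊕0⊕0⊕0⊕0⊕0⊕0 = 1
p2 (pos 2,3,6,7,10,11,14,15): XOR of data positions = 1⊕0⊕0⊕1⊕0⊕0⊕0 = 0
p4 (pos 4,5,6,7,12,13,14,15): XOR of data positions = 0⊕0⊕0⊕0⊕0⊕0⊕0 = 0
p8 (pos 8,9,10,11,12,13,14,15): XOR of data positions = 0⊕1⊕0⊕0⊕0⊕0⊕0 = 1
Codeword: 101000010100000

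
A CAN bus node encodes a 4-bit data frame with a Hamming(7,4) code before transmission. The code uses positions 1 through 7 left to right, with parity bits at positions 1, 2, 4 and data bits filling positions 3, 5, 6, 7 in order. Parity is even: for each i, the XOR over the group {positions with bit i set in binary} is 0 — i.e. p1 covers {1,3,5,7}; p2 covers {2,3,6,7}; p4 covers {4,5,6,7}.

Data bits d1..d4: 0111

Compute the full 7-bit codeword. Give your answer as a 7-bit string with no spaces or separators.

Place data at non-parity positions: p1 p2 0 p4 1 1 1
p1 (pos 1,3,5,7): XOR of data positions = 0⊕1⊕1 = 0
p2 (pos 2,3,6,7): XOR of data positions = 0⊕1⊕1 = 0
p4 (pos 4,5,6,7): XOR of data positions = 1⊕1⊕1 = 1
Codeword: 0001111

0001111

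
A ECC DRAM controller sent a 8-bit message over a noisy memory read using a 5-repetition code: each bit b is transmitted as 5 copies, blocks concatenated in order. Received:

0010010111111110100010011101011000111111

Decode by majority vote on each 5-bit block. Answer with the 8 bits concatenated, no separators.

Block 1 (00100): 1 one → 0
Block 2 (10111): 4 ones → 1
Block 3 (11111): 5 ones → 1
Block 4 (01000): 1 one → 0
Block 5 (10011): 3 ones → 1
Block 6 (10101): 3 ones → 1
Block 7 (10001): 2 ones → 0
Block 8 (11111): 5 ones → 1

01101101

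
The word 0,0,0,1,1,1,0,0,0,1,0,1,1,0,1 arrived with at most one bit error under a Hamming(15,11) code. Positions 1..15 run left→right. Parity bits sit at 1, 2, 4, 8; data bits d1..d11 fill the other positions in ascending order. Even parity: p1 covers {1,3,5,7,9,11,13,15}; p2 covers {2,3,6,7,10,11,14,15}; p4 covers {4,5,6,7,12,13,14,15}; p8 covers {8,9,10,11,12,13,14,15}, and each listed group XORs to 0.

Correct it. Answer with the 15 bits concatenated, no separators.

001111000101101

s1 (pos 1,3,5,7,9,11,13,15): 0⊕0⊕1⊕0⊕0⊕0⊕1⊕1 = 1
s2 (pos 2,3,6,7,10,11,14,15): 0⊕0⊕1⊕0⊕1⊕0⊕0⊕1 = 1
s4 (pos 4,5,6,7,12,13,14,15): 1⊕1⊕1⊕0⊕1⊕1⊕0⊕1 = 0
s8 (pos 8,9,10,11,12,13,14,15): 0⊕0⊕1⊕0⊕1⊕1⊕0⊕1 = 0
Syndrome s8…s1 = 0011 → error at position 3.
Flip position 3: 000111000101101 → 001111000101101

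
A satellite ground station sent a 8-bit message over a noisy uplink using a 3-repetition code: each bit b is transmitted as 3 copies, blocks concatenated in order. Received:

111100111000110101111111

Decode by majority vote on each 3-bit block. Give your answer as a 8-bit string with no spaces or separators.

Block 1 (111): 3 ones → 1
Block 2 (100): 1 one → 0
Block 3 (111): 3 ones → 1
Block 4 (000): 0 ones → 0
Block 5 (110): 2 ones → 1
Block 6 (101): 2 ones → 1
Block 7 (111): 3 ones → 1
Block 8 (111): 3 ones → 1

10101111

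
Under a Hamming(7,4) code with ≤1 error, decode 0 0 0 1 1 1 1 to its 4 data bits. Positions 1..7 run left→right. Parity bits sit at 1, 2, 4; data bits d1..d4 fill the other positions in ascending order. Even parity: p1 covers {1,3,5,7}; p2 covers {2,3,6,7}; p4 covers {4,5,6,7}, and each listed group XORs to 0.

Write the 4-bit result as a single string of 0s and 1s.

0111

s1 (pos 1,3,5,7): 0⊕0⊕1⊕1 = 0
s2 (pos 2,3,6,7): 0⊕0⊕1⊕1 = 0
s4 (pos 4,5,6,7): 1⊕1⊕1⊕1 = 0
Syndrome s4…s1 = 000 → no error.
Read data bits from positions 3,5,6,7: 0111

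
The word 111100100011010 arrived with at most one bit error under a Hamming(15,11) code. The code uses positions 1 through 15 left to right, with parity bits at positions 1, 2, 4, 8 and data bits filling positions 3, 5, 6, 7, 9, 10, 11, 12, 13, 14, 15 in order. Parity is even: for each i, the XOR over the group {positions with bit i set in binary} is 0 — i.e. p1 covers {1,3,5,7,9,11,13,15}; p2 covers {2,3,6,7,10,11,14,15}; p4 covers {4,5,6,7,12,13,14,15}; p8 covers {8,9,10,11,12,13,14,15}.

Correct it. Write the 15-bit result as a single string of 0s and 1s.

111100100111010

s1 (pos 1,3,5,7,9,11,13,15): 1⊕1⊕0⊕1⊕0⊕1⊕0⊕0 = 0
s2 (pos 2,3,6,7,10,11,14,15): 1⊕1⊕0⊕1⊕0⊕1⊕1⊕0 = 1
s4 (pos 4,5,6,7,12,13,14,15): 1⊕0⊕0⊕1⊕1⊕0⊕1⊕0 = 0
s8 (pos 8,9,10,11,12,13,14,15): 0⊕0⊕0⊕1⊕1⊕0⊕1⊕0 = 1
Syndrome s8…s1 = 1010 → error at position 10.
Flip position 10: 111100100011010 → 111100100111010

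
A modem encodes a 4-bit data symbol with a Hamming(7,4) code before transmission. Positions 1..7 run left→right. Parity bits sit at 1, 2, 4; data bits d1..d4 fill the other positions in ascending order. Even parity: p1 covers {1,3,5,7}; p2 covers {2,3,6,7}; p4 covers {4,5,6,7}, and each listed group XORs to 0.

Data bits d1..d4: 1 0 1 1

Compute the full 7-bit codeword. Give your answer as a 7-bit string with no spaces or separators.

0110011

Place data at non-parity positions: p1 p2 1 p4 0 1 1
p1 (pos 1,3,5,7): XOR of data positions = 1⊕0⊕1 = 0
p2 (pos 2,3,6,7): XOR of data positions = 1⊕1⊕1 = 1
p4 (pos 4,5,6,7): XOR of data positions = 0⊕1⊕1 = 0
Codeword: 0110011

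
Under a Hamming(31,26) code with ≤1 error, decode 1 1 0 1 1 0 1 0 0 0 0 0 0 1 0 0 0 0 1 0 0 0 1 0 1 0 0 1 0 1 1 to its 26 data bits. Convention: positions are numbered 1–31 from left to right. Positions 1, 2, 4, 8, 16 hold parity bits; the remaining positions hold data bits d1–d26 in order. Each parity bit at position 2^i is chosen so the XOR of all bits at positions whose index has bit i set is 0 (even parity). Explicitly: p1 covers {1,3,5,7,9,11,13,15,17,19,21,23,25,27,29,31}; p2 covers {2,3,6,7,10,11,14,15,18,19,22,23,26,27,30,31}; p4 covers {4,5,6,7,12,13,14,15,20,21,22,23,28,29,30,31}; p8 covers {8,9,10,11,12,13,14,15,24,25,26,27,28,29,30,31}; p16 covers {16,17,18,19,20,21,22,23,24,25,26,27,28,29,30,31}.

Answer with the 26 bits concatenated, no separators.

01010010010001000101001011

s1 (pos 1,3,5,7,9,11,13,15,17,19,21,23,25,27,29,31): 1⊕0⊕1⊕1⊕0⊕0⊕0⊕0⊕0⊕1⊕0⊕1⊕1⊕0⊕0⊕1 = 1
s2 (pos 2,3,6,7,10,11,14,15,18,19,22,23,26,27,30,31): 1⊕0⊕0⊕1⊕0⊕0⊕1⊕0⊕0⊕1⊕0⊕1⊕0⊕0⊕1⊕1 = 1
s4 (pos 4,5,6,7,12,13,14,15,20,21,22,23,28,29,30,31): 1⊕1⊕0⊕1⊕0⊕0⊕1⊕0⊕0⊕0⊕0⊕1⊕1⊕0⊕1⊕1 = 0
s8 (pos 8,9,10,11,12,13,14,15,24,25,26,27,28,29,30,31): 0⊕0⊕0⊕0⊕0⊕0⊕1⊕0⊕0⊕1⊕0⊕0⊕1⊕0⊕1⊕1 = 1
s16 (pos 16,17,18,19,20,21,22,23,24,25,26,27,28,29,30,31): 0⊕0⊕0⊕1⊕0⊕0⊕0⊕1⊕0⊕1⊕0⊕0⊕1⊕0⊕1⊕1 = 0
Syndrome s16…s1 = 01011 → error at position 11.
Flip position 11: 1101101000000100001000101001011 → 1101101000100100001000101001011
Read data bits from positions 3,5,6,7,9,10,11,12,13,14,15,17,18,19,20,21,22,23,24,25,26,27,28,29,30,31: 01010010010001000101001011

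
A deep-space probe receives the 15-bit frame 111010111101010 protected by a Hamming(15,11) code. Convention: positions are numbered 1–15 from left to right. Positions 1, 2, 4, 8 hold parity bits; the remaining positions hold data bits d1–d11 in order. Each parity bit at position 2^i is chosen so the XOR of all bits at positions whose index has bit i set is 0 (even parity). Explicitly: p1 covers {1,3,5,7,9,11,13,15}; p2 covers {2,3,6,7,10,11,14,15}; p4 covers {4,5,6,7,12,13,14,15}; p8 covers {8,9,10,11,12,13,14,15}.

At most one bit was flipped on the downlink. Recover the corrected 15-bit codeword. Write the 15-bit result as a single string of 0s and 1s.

s1 (pos 1,3,5,7,9,11,13,15): 1⊕1⊕1⊕1⊕1⊕0⊕0⊕0 = 1
s2 (pos 2,3,6,7,10,11,14,15): 1⊕1⊕0⊕1⊕1⊕0⊕1⊕0 = 1
s4 (pos 4,5,6,7,12,13,14,15): 0⊕1⊕0⊕1⊕1⊕0⊕1⊕0 = 0
s8 (pos 8,9,10,11,12,13,14,15): 1⊕1⊕1⊕0⊕1⊕0⊕1⊕0 = 1
Syndrome s8…s1 = 1011 → error at position 11.
Flip position 11: 111010111101010 → 111010111111010

111010111111010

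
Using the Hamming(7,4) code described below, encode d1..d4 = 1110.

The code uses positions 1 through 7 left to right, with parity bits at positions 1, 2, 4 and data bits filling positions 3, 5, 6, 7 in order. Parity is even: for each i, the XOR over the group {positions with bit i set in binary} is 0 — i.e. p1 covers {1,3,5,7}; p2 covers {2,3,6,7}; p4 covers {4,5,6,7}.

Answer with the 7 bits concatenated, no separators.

0010110

Place data at non-parity positions: p1 p2 1 p4 1 1 0
p1 (pos 1,3,5,7): XOR of data positions = 1⊕1⊕0 = 0
p2 (pos 2,3,6,7): XOR of data positions = 1⊕1⊕0 = 0
p4 (pos 4,5,6,7): XOR of data positions = 1⊕1⊕0 = 0
Codeword: 0010110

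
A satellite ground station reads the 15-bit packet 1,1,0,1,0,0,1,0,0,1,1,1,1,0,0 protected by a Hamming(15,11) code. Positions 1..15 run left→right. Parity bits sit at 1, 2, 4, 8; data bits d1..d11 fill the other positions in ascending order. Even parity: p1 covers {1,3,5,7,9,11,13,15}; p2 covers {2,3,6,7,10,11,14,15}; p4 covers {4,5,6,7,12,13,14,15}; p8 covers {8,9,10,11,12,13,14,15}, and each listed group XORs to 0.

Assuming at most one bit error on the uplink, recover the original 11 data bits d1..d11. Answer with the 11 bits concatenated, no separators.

s1 (pos 1,3,5,7,9,11,13,15): 1⊕0⊕0⊕1⊕0⊕1⊕1⊕0 = 0
s2 (pos 2,3,6,7,10,11,14,15): 1⊕0⊕0⊕1⊕1⊕1⊕0⊕0 = 0
s4 (pos 4,5,6,7,12,13,14,15): 1⊕0⊕0⊕1⊕1⊕1⊕0⊕0 = 0
s8 (pos 8,9,10,11,12,13,14,15): 0⊕0⊕1⊕1⊕1⊕1⊕0⊕0 = 0
Syndrome s8…s1 = 0000 → no error.
Read data bits from positions 3,5,6,7,9,10,11,12,13,14,15: 00010111100

00010111100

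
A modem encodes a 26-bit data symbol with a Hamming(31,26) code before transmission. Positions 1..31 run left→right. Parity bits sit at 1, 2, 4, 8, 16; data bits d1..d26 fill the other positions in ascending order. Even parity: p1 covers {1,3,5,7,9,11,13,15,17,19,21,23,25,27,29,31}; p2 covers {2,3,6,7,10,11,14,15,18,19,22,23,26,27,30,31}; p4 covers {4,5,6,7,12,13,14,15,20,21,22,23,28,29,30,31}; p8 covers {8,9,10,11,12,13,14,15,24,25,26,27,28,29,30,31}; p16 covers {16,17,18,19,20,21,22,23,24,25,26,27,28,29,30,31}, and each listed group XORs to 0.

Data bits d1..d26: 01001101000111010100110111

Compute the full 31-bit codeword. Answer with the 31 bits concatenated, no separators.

1001100011010000111010100110111

Place data at non-parity positions: p1 p2 0 p4 1 0 0 p8 1 1 0 1 0 0 0 p16 1 1 1 0 1 0 1 0 0 1 1 0 1 1 1
p1 (pos 1,3,5,7,9,11,13,15,17,19,21,23,25,27,29,31): XOR of data positions = 0⊕1⊕0⊕1⊕0⊕0⊕0⊕1⊕1⊕1⊕1⊕0⊕1⊕1⊕1 = 1
p2 (pos 2,3,6,7,10,11,14,15,18,19,22,23,26,27,30,31): XOR of data positions = 0⊕0⊕0⊕1⊕0⊕0⊕0⊕1⊕1⊕0⊕1⊕1⊕1⊕1⊕1 = 0
p4 (pos 4,5,6,7,12,13,14,15,20,21,22,23,28,29,30,31): XOR of data positions = 1⊕0⊕0⊕1⊕0⊕0⊕0⊕0⊕1⊕0⊕1⊕0⊕1⊕1⊕1 = 1
p8 (pos 8,9,10,11,12,13,14,15,24,25,26,27,28,29,30,31): XOR of data positions = 1⊕1⊕0⊕1⊕0⊕0⊕0⊕0⊕0⊕1⊕1⊕0⊕1⊕1⊕1 = 0
p16 (pos 16,17,18,19,20,21,22,23,24,25,26,27,28,29,30,31): XOR of data positions = 1⊕1⊕1⊕0⊕1⊕0⊕1⊕0⊕0⊕1⊕1⊕0⊕1⊕1⊕1 = 0
Codeword: 1001100011010000111010100110111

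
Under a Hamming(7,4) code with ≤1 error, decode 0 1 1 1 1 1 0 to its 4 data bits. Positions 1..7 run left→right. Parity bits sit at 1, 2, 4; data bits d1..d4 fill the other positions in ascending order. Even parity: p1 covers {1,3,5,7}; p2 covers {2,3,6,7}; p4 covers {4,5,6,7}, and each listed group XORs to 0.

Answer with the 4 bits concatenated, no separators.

s1 (pos 1,3,5,7): 0⊕1⊕1⊕0 = 0
s2 (pos 2,3,6,7): 1⊕1⊕1⊕0 = 1
s4 (pos 4,5,6,7): 1⊕1⊕1⊕0 = 1
Syndrome s4…s1 = 110 → error at position 6.
Flip position 6: 0111110 → 0111100
Read data bits from positions 3,5,6,7: 1100

1100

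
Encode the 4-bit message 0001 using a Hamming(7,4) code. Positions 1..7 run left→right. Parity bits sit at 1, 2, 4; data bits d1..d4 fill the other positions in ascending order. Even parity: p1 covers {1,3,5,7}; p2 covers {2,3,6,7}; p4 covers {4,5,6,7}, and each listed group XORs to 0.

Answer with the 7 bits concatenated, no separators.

1101001

Place data at non-parity positions: p1 p2 0 p4 0 0 1
p1 (pos 1,3,5,7): XOR of data positions = 0⊕0⊕1 = 1
p2 (pos 2,3,6,7): XOR of data positions = 0⊕0⊕1 = 1
p4 (pos 4,5,6,7): XOR of data positions = 0⊕0⊕1 = 1
Codeword: 1101001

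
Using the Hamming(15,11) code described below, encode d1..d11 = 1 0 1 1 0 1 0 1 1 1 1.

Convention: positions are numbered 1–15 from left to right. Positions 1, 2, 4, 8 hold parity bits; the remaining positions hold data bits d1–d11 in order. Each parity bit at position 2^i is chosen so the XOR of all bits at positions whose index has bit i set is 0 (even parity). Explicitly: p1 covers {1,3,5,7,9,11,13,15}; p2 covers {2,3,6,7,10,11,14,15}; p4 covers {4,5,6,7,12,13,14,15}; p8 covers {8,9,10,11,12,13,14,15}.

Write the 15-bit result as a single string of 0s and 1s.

Place data at non-parity positions: p1 p2 1 p4 0 1 1 p8 0 1 0 1 1 1 1
p1 (pos 1,3,5,7,9,11,13,15): XOR of data positions = 1⊕0⊕1⊕0⊕0⊕1⊕1 = 0
p2 (pos 2,3,6,7,10,11,14,15): XOR of data positions = 1⊕1⊕1⊕1⊕0⊕1⊕1 = 0
p4 (pos 4,5,6,7,12,13,14,15): XOR of data positions = 0⊕1⊕1⊕1⊕1⊕1⊕1 = 0
p8 (pos 8,9,10,11,12,13,14,15): XOR of data positions = 0⊕1⊕0⊕1⊕1⊕1⊕1 = 1
Codeword: 001001110101111

001001110101111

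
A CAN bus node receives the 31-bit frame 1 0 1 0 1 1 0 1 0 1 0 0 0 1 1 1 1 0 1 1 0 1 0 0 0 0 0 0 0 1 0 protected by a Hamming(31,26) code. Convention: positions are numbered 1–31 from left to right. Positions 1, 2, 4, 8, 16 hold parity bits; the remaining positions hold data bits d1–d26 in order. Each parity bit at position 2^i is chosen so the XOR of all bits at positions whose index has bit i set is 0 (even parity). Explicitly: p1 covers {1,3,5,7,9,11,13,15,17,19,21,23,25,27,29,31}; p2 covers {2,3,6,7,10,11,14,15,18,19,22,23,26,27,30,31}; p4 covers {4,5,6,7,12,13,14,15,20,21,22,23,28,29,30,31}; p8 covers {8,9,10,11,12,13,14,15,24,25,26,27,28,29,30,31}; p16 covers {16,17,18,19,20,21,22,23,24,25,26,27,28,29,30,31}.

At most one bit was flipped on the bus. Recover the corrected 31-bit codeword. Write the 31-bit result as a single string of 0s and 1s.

s1 (pos 1,3,5,7,9,11,13,15,17,19,21,23,25,27,29,31): 1⊕1⊕1⊕0⊕0⊕0⊕0⊕1⊕1⊕1⊕0⊕0⊕0⊕0⊕0⊕0 = 0
s2 (pos 2,3,6,7,10,11,14,15,18,19,22,23,26,27,30,31): 0⊕1⊕1⊕0⊕1⊕0⊕1⊕1⊕0⊕1⊕1⊕0⊕0⊕0⊕1⊕0 = 0
s4 (pos 4,5,6,7,12,13,14,15,20,21,22,23,28,29,30,31): 0⊕1⊕1⊕0⊕0⊕0⊕1⊕1⊕1⊕0⊕1⊕0⊕0⊕0⊕1⊕0 = 1
s8 (pos 8,9,10,11,12,13,14,15,24,25,26,27,28,29,30,31): 1⊕0⊕1⊕0⊕0⊕0⊕1⊕1⊕0⊕0⊕0⊕0⊕0⊕0⊕1⊕0 = 1
s16 (pos 16,17,18,19,20,21,22,23,24,25,26,27,28,29,30,31): 1⊕1⊕0⊕1⊕1⊕0⊕1⊕0⊕0⊕0⊕0⊕0⊕0⊕0⊕1⊕0 = 0
Syndrome s16…s1 = 01100 → error at position 12.
Flip position 12: 1010110101000111101101000000010 → 1010110101010111101101000000010

1010110101010111101101000000010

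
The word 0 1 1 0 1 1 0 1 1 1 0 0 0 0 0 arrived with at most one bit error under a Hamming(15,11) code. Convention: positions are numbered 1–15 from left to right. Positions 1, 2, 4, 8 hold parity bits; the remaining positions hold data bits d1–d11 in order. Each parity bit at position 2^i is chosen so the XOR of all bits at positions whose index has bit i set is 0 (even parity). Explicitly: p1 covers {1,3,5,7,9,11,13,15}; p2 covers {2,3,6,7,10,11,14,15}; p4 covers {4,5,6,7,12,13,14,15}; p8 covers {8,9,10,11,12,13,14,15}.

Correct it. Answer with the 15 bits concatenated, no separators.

s1 (pos 1,3,5,7,9,11,13,15): 0⊕1⊕1⊕0⊕1⊕0⊕0⊕0 = 1
s2 (pos 2,3,6,7,10,11,14,15): 1⊕1⊕1⊕0⊕1⊕0⊕0⊕0 = 0
s4 (pos 4,5,6,7,12,13,14,15): 0⊕1⊕1⊕0⊕0⊕0⊕0⊕0 = 0
s8 (pos 8,9,10,11,12,13,14,15): 1⊕1⊕1⊕0⊕0⊕0⊕0⊕0 = 1
Syndrome s8…s1 = 1001 → error at position 9.
Flip position 9: 011011011100000 → 011011010100000

011011010100000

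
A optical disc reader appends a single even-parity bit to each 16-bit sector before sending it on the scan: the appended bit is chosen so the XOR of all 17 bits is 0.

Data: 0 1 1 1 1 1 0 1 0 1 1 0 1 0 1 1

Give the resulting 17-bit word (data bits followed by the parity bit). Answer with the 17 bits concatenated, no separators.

01111101011010111

XOR of the 16 data bits: 0⊕1⊕1⊕1⊕1⊕1⊕0⊕1⊕0⊕1⊕1⊕0⊕1⊕0⊕1⊕1 = 1
Parity bit = 1 (so all 17 bits XOR to 0).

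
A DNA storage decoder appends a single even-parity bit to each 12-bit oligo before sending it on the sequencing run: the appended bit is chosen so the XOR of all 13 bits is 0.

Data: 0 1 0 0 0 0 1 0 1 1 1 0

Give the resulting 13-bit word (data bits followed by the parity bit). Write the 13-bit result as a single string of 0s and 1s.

0100001011101

XOR of the 12 data bits: 0⊕1⊕0⊕0⊕0⊕0⊕1⊕0⊕1⊕1⊕1⊕0 = 1
Parity bit = 1 (so all 13 bits XOR to 0).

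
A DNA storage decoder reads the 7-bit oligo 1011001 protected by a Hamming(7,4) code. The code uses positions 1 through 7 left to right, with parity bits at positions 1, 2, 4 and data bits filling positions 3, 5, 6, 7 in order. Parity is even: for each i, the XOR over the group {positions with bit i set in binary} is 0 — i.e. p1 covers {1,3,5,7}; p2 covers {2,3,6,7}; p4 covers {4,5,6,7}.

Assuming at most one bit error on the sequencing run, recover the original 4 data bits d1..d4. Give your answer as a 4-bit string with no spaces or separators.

1001

s1 (pos 1,3,5,7): 1⊕1⊕0⊕1 = 1
s2 (pos 2,3,6,7): 0⊕1⊕0⊕1 = 0
s4 (pos 4,5,6,7): 1⊕0⊕0⊕1 = 0
Syndrome s4…s1 = 001 → error at position 1.
Flip position 1: 1011001 → 0011001
Read data bits from positions 3,5,6,7: 1001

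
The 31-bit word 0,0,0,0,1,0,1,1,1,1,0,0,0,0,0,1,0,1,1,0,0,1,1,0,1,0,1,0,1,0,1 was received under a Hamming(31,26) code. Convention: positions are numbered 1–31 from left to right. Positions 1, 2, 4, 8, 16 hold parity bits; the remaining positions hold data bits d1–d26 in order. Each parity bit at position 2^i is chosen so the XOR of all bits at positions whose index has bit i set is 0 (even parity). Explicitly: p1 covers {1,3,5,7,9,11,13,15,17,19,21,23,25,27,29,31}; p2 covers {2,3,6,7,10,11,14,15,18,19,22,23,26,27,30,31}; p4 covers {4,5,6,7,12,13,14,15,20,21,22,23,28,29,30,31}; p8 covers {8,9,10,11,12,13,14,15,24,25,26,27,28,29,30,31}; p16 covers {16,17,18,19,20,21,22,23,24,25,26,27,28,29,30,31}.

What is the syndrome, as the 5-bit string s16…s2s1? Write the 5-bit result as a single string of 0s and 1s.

11001

s1 (pos 1,3,5,7,9,11,13,15,17,19,21,23,25,27,29,31): 0⊕0⊕1⊕1⊕1⊕0⊕0⊕0⊕0⊕1⊕0⊕1⊕1⊕1⊕1⊕1 = 1
s2 (pos 2,3,6,7,10,11,14,15,18,19,22,23,26,27,30,31): 0⊕0⊕0⊕1⊕1⊕0⊕0⊕0⊕1⊕1⊕1⊕1⊕0⊕1⊕0⊕1 = 0
s4 (pos 4,5,6,7,12,13,14,15,20,21,22,23,28,29,30,31): 0⊕1⊕0⊕1⊕0⊕0⊕0⊕0⊕0⊕0⊕1⊕1⊕0⊕1⊕0⊕1 = 0
s8 (pos 8,9,10,11,12,13,14,15,24,25,26,27,28,29,30,31): 1⊕1⊕1⊕0⊕0⊕0⊕0⊕0⊕0⊕1⊕0⊕1⊕0⊕1⊕0⊕1 = 1
s16 (pos 16,17,18,19,20,21,22,23,24,25,26,27,28,29,30,31): 1⊕0⊕1⊕1⊕0⊕0⊕1⊕1⊕0⊕1⊕0⊕1⊕0⊕1⊕0⊕1 = 1
Syndrome s16…s1 = 11001 → error at position 25.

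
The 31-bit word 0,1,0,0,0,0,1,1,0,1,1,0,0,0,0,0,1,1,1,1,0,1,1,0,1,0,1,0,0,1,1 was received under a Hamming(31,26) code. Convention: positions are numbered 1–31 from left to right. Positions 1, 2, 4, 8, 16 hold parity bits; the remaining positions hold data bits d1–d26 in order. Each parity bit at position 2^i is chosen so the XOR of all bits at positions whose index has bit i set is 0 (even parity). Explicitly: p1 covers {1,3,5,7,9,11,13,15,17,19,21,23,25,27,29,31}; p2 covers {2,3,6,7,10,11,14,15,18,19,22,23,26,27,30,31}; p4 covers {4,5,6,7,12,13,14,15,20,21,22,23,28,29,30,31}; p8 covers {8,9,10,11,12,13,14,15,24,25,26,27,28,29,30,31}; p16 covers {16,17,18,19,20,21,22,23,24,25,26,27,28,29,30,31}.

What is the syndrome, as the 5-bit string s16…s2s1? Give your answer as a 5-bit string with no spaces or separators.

01010

s1 (pos 1,3,5,7,9,11,13,15,17,19,21,23,25,27,29,31): 0⊕0⊕0⊕1⊕0⊕1⊕0⊕0⊕1⊕1⊕0⊕1⊕1⊕1⊕0⊕1 = 0
s2 (pos 2,3,6,7,10,11,14,15,18,19,22,23,26,27,30,31): 1⊕0⊕0⊕1⊕1⊕1⊕0⊕0⊕1⊕1⊕1⊕1⊕0⊕1⊕1⊕1 = 1
s4 (pos 4,5,6,7,12,13,14,15,20,21,22,23,28,29,30,31): 0⊕0⊕0⊕1⊕0⊕0⊕0⊕0⊕1⊕0⊕1⊕1⊕0⊕0⊕1⊕1 = 0
s8 (pos 8,9,10,11,12,13,14,15,24,25,26,27,28,29,30,31): 1⊕0⊕1⊕1⊕0⊕0⊕0⊕0⊕0⊕1⊕0⊕1⊕0⊕0⊕1⊕1 = 1
s16 (pos 16,17,18,19,20,21,22,23,24,25,26,27,28,29,30,31): 0⊕1⊕1⊕1⊕1⊕0⊕1⊕1⊕0⊕1⊕0⊕1⊕0⊕0⊕1⊕1 = 0
Syndrome s16…s1 = 01010 → error at position 10.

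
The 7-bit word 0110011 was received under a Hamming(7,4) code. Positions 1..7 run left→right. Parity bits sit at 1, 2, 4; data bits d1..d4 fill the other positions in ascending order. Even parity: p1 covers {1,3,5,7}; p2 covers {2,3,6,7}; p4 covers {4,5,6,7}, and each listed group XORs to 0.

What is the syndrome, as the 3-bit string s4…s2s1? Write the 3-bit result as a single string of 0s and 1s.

s1 (pos 1,3,5,7): 0⊕1⊕0⊕1 = 0
s2 (pos 2,3,6,7): 1⊕1⊕1⊕1 = 0
s4 (pos 4,5,6,7): 0⊕0⊕1⊕1 = 0
Syndrome s4…s1 = 000 → no error.

000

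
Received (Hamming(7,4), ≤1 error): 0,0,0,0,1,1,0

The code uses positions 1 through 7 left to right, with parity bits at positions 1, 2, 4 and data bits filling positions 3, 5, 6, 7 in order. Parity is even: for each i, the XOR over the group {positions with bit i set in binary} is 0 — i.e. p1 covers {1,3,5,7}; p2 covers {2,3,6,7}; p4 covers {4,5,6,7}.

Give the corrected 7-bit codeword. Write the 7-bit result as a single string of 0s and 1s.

s1 (pos 1,3,5,7): 0⊕0⊕1⊕0 = 1
s2 (pos 2,3,6,7): 0⊕0⊕1⊕0 = 1
s4 (pos 4,5,6,7): 0⊕1⊕1⊕0 = 0
Syndrome s4…s1 = 011 → error at position 3.
Flip position 3: 0000110 → 0010110

0010110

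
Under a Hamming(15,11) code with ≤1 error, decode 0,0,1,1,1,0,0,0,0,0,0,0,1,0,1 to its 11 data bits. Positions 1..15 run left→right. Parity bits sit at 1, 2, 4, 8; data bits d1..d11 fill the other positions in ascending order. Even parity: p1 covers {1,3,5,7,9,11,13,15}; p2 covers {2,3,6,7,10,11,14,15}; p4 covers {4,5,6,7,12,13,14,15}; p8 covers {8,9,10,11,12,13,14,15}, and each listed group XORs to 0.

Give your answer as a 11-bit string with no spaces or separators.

s1 (pos 1,3,5,7,9,11,13,15): 0⊕1⊕1⊕0⊕0⊕0⊕1⊕1 = 0
s2 (pos 2,3,6,7,10,11,14,15): 0⊕1⊕0⊕0⊕0⊕0⊕0⊕1 = 0
s4 (pos 4,5,6,7,12,13,14,15): 1⊕1⊕0⊕0⊕0⊕1⊕0⊕1 = 0
s8 (pos 8,9,10,11,12,13,14,15): 0⊕0⊕0⊕0⊕0⊕1⊕0⊕1 = 0
Syndrome s8…s1 = 0000 → no error.
Read data bits from positions 3,5,6,7,9,10,11,12,13,14,15: 11000000101

11000000101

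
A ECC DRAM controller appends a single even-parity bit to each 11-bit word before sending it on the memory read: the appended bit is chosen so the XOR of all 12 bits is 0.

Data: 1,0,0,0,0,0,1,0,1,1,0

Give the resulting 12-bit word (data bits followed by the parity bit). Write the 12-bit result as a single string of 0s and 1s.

XOR of the 11 data bits: 1⊕0⊕0⊕0⊕0⊕0⊕1⊕0⊕1⊕1⊕0 = 0
Parity bit = 0 (so all 12 bits XOR to 0).

100000101100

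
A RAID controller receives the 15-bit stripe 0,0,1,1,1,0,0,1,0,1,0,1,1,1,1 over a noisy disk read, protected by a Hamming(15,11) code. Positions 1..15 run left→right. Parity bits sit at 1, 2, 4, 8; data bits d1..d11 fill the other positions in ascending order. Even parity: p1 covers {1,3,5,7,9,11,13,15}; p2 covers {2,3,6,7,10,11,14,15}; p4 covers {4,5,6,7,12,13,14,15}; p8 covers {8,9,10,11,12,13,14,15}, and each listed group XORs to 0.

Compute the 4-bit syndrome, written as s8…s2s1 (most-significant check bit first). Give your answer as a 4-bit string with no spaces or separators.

0000

s1 (pos 1,3,5,7,9,11,13,15): 0⊕1⊕1⊕0⊕0⊕0⊕1⊕1 = 0
s2 (pos 2,3,6,7,10,11,14,15): 0⊕1⊕0⊕0⊕1⊕0⊕1⊕1 = 0
s4 (pos 4,5,6,7,12,13,14,15): 1⊕1⊕0⊕0⊕1⊕1⊕1⊕1 = 0
s8 (pos 8,9,10,11,12,13,14,15): 1⊕0⊕1⊕0⊕1⊕1⊕1⊕1 = 0
Syndrome s8…s1 = 0000 → no error.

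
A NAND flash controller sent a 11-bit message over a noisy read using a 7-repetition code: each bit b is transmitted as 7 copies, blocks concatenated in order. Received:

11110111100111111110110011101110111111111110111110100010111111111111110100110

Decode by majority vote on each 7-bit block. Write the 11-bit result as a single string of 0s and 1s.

11111110110

Block 1 (1111011): 6 ones → 1
Block 2 (1100111): 5 ones → 1
Block 3 (1111101): 6 ones → 1
Block 4 (1001110): 4 ones → 1
Block 5 (1110111): 6 ones → 1
Block 6 (1111111): 7 ones → 1
Block 7 (1011111): 6 ones → 1
Block 8 (0100010): 2 ones → 0
Block 9 (1111111): 7 ones → 1
Block 10 (1111111): 7 ones → 1
Block 11 (0100110): 3 ones → 0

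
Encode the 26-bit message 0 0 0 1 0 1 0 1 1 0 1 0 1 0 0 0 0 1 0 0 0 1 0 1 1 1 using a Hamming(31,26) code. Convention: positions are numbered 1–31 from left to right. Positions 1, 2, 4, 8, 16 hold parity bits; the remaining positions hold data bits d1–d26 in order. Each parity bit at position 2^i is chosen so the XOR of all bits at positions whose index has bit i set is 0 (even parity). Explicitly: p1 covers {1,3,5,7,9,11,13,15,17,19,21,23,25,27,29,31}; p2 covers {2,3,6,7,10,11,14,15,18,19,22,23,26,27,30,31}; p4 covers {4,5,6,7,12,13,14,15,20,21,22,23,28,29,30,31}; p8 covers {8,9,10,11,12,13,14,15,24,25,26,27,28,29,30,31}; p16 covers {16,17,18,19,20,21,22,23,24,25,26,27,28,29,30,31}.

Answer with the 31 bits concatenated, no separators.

Place data at non-parity positions: p1 p2 0 p4 0 0 1 p8 0 1 0 1 1 0 1 p16 0 1 0 0 0 0 1 0 0 0 1 0 1 1 1
p1 (pos 1,3,5,7,9,11,13,15,17,19,21,23,25,27,29,31): XOR of data positions = 0⊕0⊕1⊕0⊕0⊕1⊕1⊕0⊕0⊕0⊕1⊕0⊕1⊕1⊕1 = 1
p2 (pos 2,3,6,7,10,11,14,15,18,19,22,23,26,27,30,31): XOR of data positions = 0⊕0⊕1⊕1⊕0⊕0⊕1⊕1⊕0⊕0⊕1⊕0⊕1⊕1⊕1 = 0
p4 (pos 4,5,6,7,12,13,14,15,20,21,22,23,28,29,30,31): XOR of data positions = 0⊕0⊕1⊕1⊕1⊕0⊕1⊕0⊕0⊕0⊕1⊕0⊕1⊕1⊕1 = 0
p8 (pos 8,9,10,11,12,13,14,15,24,25,26,27,28,29,30,31): XOR of data positions = 0⊕1⊕0⊕1⊕1⊕0⊕1⊕0⊕0⊕0⊕1⊕0⊕1⊕1⊕1 = 0
p16 (pos 16,17,18,19,20,21,22,23,24,25,26,27,28,29,30,31): XOR of data positions = 0⊕1⊕0⊕0⊕0⊕0⊕1⊕0⊕0⊕0⊕1⊕0⊕1⊕1⊕1 = 0
Codeword: 1000001001011010010000100010111

1000001001011010010000100010111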